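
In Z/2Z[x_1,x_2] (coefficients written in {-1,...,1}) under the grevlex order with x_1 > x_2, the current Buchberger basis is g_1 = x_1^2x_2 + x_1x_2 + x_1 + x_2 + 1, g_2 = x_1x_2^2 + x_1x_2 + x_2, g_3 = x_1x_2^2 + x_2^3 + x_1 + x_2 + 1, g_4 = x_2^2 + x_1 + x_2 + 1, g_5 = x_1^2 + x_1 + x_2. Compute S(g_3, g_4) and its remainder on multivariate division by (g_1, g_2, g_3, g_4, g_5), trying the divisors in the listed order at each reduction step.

lcm(LM(g_3), LM(g_4)) = x_1x_2^2.
S = (lcm/LT(g_3))·g_3 − (lcm/LT(g_4))·g_4 = x_2^3 + x_1^2 + x_1x_2 + x_2 + 1.
Reduce S modulo (g_1, g_2, g_3, g_4, g_5) in that order:
  leading term x_2^3: subtract (x_2)·g_4 from x_2^3 + x_1^2 + x_1x_2 + x_2 + 1 → x_1^2 + x_2^2 + 1
  leading term x_1^2: subtract (1)·g_5 from x_1^2 + x_2^2 + 1 → x_2^2 + x_1 + x_2 + 1
  leading term x_2^2: subtract (1)·g_4 from x_2^2 + x_1 + x_2 + 1 → 0
The remainder is 0, so this S-polynomial contributes no new basis element.

S(g_3, g_4) = x_2^3 + x_1^2 + x_1x_2 + x_2 + 1; remainder on division = 0.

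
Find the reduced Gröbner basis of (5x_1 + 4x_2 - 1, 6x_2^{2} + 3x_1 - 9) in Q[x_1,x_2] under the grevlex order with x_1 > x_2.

The reduced Gröbner basis is the canonical form of the ideal for this ordering.

f_1 = 5x_1 + 4x_2 - 1, LT = x_1.
f_2 = 6x_2^{2} + 3x_1 - 9, LT = x_2^{2}.

The S-polynomials (S(f_1,f_2)) all reduce to 0 modulo the current basis, so we have a Gröbner basis.

G = {x_2^{2} - \tfrac{2}{5}x_2 - \tfrac{7}{5}, x_1 + \tfrac{4}{5}x_2 - \tfrac{1}{5}}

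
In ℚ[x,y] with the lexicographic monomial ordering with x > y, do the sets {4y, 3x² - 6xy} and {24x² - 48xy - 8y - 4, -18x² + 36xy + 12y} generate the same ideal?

Equality of ideals is decidable: compute both reduced Gröbner bases (unique for the ordering) and check whether they agree.
Buchberger on the first generating set:
f_1 = 4y, LT = y.
f_2 = 3x² - 6xy, LT = x².

The S-polynomials (S(f_1,f_2)) all reduce to 0 modulo the current basis, so we have a Gröbner basis.
Inter-reduce: drop elements whose leading term is divisible by another's, tail-reduce, and make monic.
Reduced Gröbner basis: {x², y}.

Buchberger on the second generating set:
h_1 = 24x² - 48xy - 8y - 4, LT = x².
h_2 = -18x² + 36xy + 12y, LT = x².

S(h_1,h_2): lcm = x². S = ⅓y - ⅙.
  leading term y: no divisor's leading term divides it; move ⅓y to the remainder.
  leading term 1: no divisor's leading term divides it; move -⅙ to the remainder.
  remainder ⅓y - ⅙ ≠ 0; add k_3 = ⅓y - ⅙ to the basis.

The other S-polynomials (S(h_1,k_3), S(h_2,k_3)) all reduce to 0 modulo the current basis, so we have a Gröbner basis.
Inter-reduce: drop elements whose leading term is divisible by another's, tail-reduce, and make monic.
Reduced Gröbner basis: {x² - x - ⅓, y - ½}.

Since the reduced bases disagree, the two ideals are not the same.
The same test decides containment: I ⊆ J iff every generator of I reduces to 0 modulo a Gröbner basis of J.

No, the ideals differ.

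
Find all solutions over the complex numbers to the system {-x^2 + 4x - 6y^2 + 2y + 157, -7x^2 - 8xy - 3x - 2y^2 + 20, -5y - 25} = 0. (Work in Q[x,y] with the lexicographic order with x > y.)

Compute a lex Gröbner basis by Buchberger's algorithm.
f_1 = -x^2 + 4x - 6y^2 + 2y + 157, LT = x^2.
f_2 = -7x^2 - 8xy - 3x - 2y^2 + 20, LT = x^2.
f_3 = -5y - 25, LT = y.

S(f_1,f_2): lcm = x^2. S = -8/7xy - 31/7x + 40/7y^2 - 2y - 1079/7.
  reduce S modulo (f_1, f_2, f_3):
  remainder 9/7x - 9/7 ≠ 0; add h_4 = 9/7x - 9/7 to the basis.

The other S-polynomials (S(f_1,f_3), S(f_2,f_3), S(f_1,h_4), S(f_2,h_4), S(f_3,h_4)) all reduce to 0 modulo the current basis, so we have a Gröbner basis.
Inter-reduce: drop elements whose leading term is divisible by another's, tail-reduce, and make monic.
Reduced Gröbner basis: {x - 1, y + 5}.

The lex basis is triangular: the last element involves only y. Solving y + 5 = 0 gives y ∈ {-5}; substituting each value into the earlier elements determines the remaining variables.
  y = -5: the earlier basis element becomes x - 1 = 0, giving x = 1 — point (1, -5).

{(1, -5)}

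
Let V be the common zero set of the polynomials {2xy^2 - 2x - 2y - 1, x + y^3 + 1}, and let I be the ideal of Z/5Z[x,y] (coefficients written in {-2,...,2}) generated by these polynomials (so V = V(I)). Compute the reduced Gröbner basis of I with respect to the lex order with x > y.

f_1 = 2xy^2 - 2x - 2y - 1, LT = xy^2.
f_2 = x + y^3 + 1, LT = x.

S(f_1,f_2): lcm = xy^2. S = -x - y^5 - y^2 - y + 2.
  leading term x: subtract (-1)·f_2 from -x - y^5 - y^2 - y + 2 → -y^5 + y^3 - y^2 - y - 2
  leading term y^5: no divisor's leading term divides it; move -y^5 to the remainder.
  leading term y^3: no divisor's leading term divides it; move y^3 to the remainder.
  leading term y^2: no divisor's leading term divides it; move -y^2 to the remainder.
  leading term y: no divisor's leading term divides it; move -y to the remainder.
  leading term 1: no divisor's leading term divides it; move -2 to the remainder.
  remainder -y^5 + y^3 - y^2 - y - 2 ≠ 0; add g_3 = -y^5 + y^3 - y^2 - y - 2 to the basis.

S(f_1,g_3): lcm = xy^5. S = -xy^2 - xy - 2x - y^4 + 2y^3.
  leading term xy^2: subtract (2)·f_1 from -xy^2 - xy - 2x - y^4 + 2y^3 → -xy + 2x - y^4 + 2y^3 - y + 2
  leading term xy: subtract (-y)·f_2 from -xy + 2x - y^4 + 2y^3 - y + 2 → 2x + 2y^3 + 2
  leading term x: subtract (2)·f_2 from 2x + 2y^3 + 2 → 0
  remainder 0.

S(f_2,g_3): leading monomials are coprime, so the S-polynomial reduces to 0 (Buchberger's first criterion).
Every S-polynomial of the final basis reduces to 0, so we have a Gröbner basis.
Inter-reduce: drop elements whose leading term is divisible by another's, tail-reduce, and make monic.

G = {x + y^3 + 1, y^5 - y^3 + y^2 + y + 2}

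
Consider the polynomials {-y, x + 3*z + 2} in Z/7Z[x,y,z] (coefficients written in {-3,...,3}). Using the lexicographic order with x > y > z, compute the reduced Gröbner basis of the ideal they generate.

f_1 = -y, LT = y.
f_2 = x + 3*z + 2, LT = x.

The S-polynomials (S(f_1,f_2)) all reduce to 0 modulo the current basis, so we have a Gröbner basis.

G = {x + 3*z + 2, y}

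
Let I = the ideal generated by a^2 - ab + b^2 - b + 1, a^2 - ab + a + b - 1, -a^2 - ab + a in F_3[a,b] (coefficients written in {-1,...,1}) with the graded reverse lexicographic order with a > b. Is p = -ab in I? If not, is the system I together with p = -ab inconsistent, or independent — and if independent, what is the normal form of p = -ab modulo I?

Adjoining -ab makes the ideal the whole ring: the system is inconsistent.

First compute the reduced Gröbner basis of I by Buchberger's algorithm.
f_1 = a^2 - ab + b^2 - b + 1, LT = a^2.
f_2 = a^2 - ab + a + b - 1, LT = a^2.
f_3 = -a^2 - ab + a, LT = a^2.

S(f_1,f_2): lcm = a^2. S = b^2 - a + b - 1.
  leading term b^2: no divisor's leading term divides it; move b^2 to the remainder.
  leading term a: no divisor's leading term divides it; move -a to the remainder.
  leading term b: no divisor's leading term divides it; move b to the remainder.
  leading term 1: no divisor's leading term divides it; move -1 to the remainder.
  remainder b^2 - a + b - 1 ≠ 0; add h_4 = b^2 - a + b - 1 to the basis.

S(f_1,f_3): lcm = a^2. S = ab + b^2 + a - b + 1.
  leading term ab: no divisor's leading term divides it; move ab to the remainder.
  leading term b^2: subtract (1)·h_4 from b^2 + a - b + 1 → -a + b - 1
  leading term a: no divisor's leading term divides it; move -a to the remainder.
  leading term b: no divisor's leading term divides it; move b to the remainder.
  leading term 1: no divisor's leading term divides it; move -1 to the remainder.
  remainder ab - a + b - 1 ≠ 0; add h_5 = ab - a + b - 1 to the basis.

S(f_1,h_5): lcm = a^2b. S = -ab^2 + b^3 + a^2 - ab - b^2 + a + b.
  leading term ab^2: subtract (-a)·h_4 from -ab^2 + b^3 + a^2 - ab - b^2 + a + b → b^3 - b^2 + b
  leading term b^3: subtract (b)·h_4 from b^3 - b^2 + b → ab + b^2 - b
  leading term ab: subtract (1)·h_5 from ab + b^2 - b → b^2 + a + b + 1
  leading term b^2: subtract (1)·h_4 from b^2 + a + b + 1 → -a - 1
  leading term a: no divisor's leading term divides it; move -a to the remainder.
  leading term 1: no divisor's leading term divides it; move -1 to the remainder.
  remainder -a - 1 ≠ 0; add h_6 = -a - 1 to the basis.

S(f_3,h_5): lcm = a^2b. S = ab^2 + a^2 + ab + a.
  leading term ab^2: subtract (a)·h_4 from ab^2 + a^2 + ab + a → -a^2 - a
  leading term a^2: subtract (-1)·f_1 from -a^2 - a → -ab + b^2 - a - b + 1
  leading term ab: subtract (-1)·h_5 from -ab + b^2 - a - b + 1 → b^2 + a
  leading term b^2: subtract (1)·h_4 from b^2 + a → -a - b + 1
  leading term a: subtract (1)·h_6 from -a - b + 1 → -b - 1
  leading term b: no divisor's leading term divides it; move -b to the remainder.
  leading term 1: no divisor's leading term divides it; move -1 to the remainder.
  remainder -b - 1 ≠ 0; add h_7 = -b - 1 to the basis.

The other S-polynomials (S(f_2,f_3), S(f_1,h_4), S(f_2,h_4), S(f_3,h_4), S(f_2,h_5), S(h_4,h_5), S(f_1,h_6), S(f_2,h_6), S(f_3,h_6), S(h_4,h_6), S(h_5,h_6), S(f_1,h_7), S(f_2,h_7), S(f_3,h_7), S(h_4,h_7), S(h_5,h_7), S(h_6,h_7)) all reduce to 0 modulo the current basis, so we have a Gröbner basis.
Inter-reduce: drop elements whose leading term is divisible by another's, tail-reduce, and make monic.
Reduced Gröbner basis: {a + 1, b + 1}.
Label its elements g_1 = a + 1, g_2 = b + 1.

Reduce p = -ab modulo G:
  leading term ab: subtract (-b)·g_1 from -ab → b
  leading term b: subtract (1)·g_2 from b → -1
  leading term 1: no divisor's leading term divides it; move -1 to the remainder.
  normal form = -1.
The normal form is nonzero, so p ∉ I. Since p minus its normal form lies in I, I + (p) = I + (r) where r = -1; decide whether this ideal is the whole ring.
Here r = -1 is a nonzero constant, hence a unit: 1 ∈ I + (p), the Gröbner basis of I + (p) is {1}, and the enlarged system has no common solution — adjoining p is inconsistent.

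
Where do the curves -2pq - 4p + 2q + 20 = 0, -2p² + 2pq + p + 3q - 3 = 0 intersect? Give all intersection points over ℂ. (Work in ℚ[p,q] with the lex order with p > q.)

{(3, 2), (-7/4 + sqrt(39)*I/4, -21/5 - sqrt(39)*I/5), (-7/4 - sqrt(39)*I/4, -21/5 + sqrt(39)*I/5)}

Compute a lex Gröbner basis by Buchberger's algorithm.
f_1 = -2pq - 4p + 2q + 20, LT = pq.
f_2 = -2p² + 2pq + p + 3q - 3, LT = p².

S(f_1,f_2): lcm = p²q. S = 2p² + pq² - ½pq - 10p + 3/2q² - 3/2q.
  leading term p²: subtract (-1)·f_2 from 2p² + pq² - ½pq - 10p + 3/2q² - 3/2q → pq² + 3/2pq - 9p + 3/2q² + 3/2q - 3
  leading term pq²: subtract (-½q)·f_1 from pq² + 3/2pq - 9p + 3/2q² + 3/2q - 3 → -½pq - 9p + 5/2q² + 23/2q - 3
  leading term pq: subtract (¼)·f_1 from -½pq - 9p + 5/2q² + 23/2q - 3 → -8p + 5/2q² + 11q - 8
  leading term p: no divisor's leading term divides it; move -8p to the remainder.
  leading term q²: no divisor's leading term divides it; move 5/2q² to the remainder.
  leading term q: no divisor's leading term divides it; move 11q to the remainder.
  leading term 1: no divisor's leading term divides it; move -8 to the remainder.
  remainder -8p + 5/2q² + 11q - 8 ≠ 0; add h_3 = -8p + 5/2q² + 11q - 8 to the basis.

S(f_1,h_3): lcm = pq. S = 2p + 5/16q³ + 11/8q² - 2q - 10.
  leading term p: subtract (-¼)·h_3 from 2p + 5/16q³ + 11/8q² - 2q - 10 → 5/16q³ + 2q² + ¾q - 12
  leading term q³: no divisor's leading term divides it; move 5/16q³ to the remainder.
  leading term q²: no divisor's leading term divides it; move 2q² to the remainder.
  leading term q: no divisor's leading term divides it; move ¾q to the remainder.
  leading term 1: no divisor's leading term divides it; move -12 to the remainder.
  remainder 5/16q³ + 2q² + ¾q - 12 ≠ 0; add h_4 = 5/16q³ + 2q² + ¾q - 12 to the basis.

The other S-polynomials (S(f_2,h_3), S(f_1,h_4), S(f_2,h_4), S(h_3,h_4)) all reduce to 0 modulo the current basis, so we have a Gröbner basis.
Inter-reduce: drop elements whose leading term is divisible by another's, tail-reduce, and make monic.
Reduced Gröbner basis: {p - 5/16q² - 11/8q + 1, q³ + 32/5q² + 12/5q - 192/5}.

Elimination: the polynomial q³ + 32/5q² + 12/5q - 192/5 lies in the elimination ideal for q, so q ∈ {2, -21/5 - sqrt(39)*I/5, -21/5 + sqrt(39)*I/5}. For each such q, the remaining basis elements (now univariate) give the rest of the solution.
  q = 2: the earlier basis element becomes p - 3 = 0, giving p = 3 — point (3, 2).
  q = -21/5 - sqrt(39)*I/5: the earlier basis element becomes p + 7/4 - sqrt(39)*I/4 = 0, giving p = -7/4 + sqrt(39)*I/4 — point (-7/4 + sqrt(39)*I/4, -21/5 - sqrt(39)*I/5).
  q = -21/5 + sqrt(39)*I/5: the earlier basis element becomes p + 7/4 + sqrt(39)*I/4 = 0, giving p = -7/4 - sqrt(39)*I/4 — point (-7/4 - sqrt(39)*I/4, -21/5 + sqrt(39)*I/5).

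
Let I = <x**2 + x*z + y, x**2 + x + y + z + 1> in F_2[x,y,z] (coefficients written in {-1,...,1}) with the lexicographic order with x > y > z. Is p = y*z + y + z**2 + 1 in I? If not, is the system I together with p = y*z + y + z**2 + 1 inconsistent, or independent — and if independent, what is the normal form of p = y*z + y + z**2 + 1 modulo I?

y*z + y + z**2 + 1 lies in I (it reduces to 0).

First compute the reduced Gröbner basis of I by Buchberger's algorithm.
f_1 = x**2 + x*z + y, LT = x**2.
f_2 = x**2 + x + y + z + 1, LT = x**2.

S(f_1,f_2): lcm = x**2. S = x*z + x + z + 1.
  reduce S modulo (f_1, f_2):
  remainder x*z + x + z + 1 ≠ 0; add h_3 = x*z + x + z + 1 to the basis.

S(f_1,h_3): lcm = x**2*z. S = x**2 + x*z**2 + x*z + x + y*z.
  reduce S modulo (f_1, f_2, h_3):
  remainder y*z + y + z**2 + 1 ≠ 0; add h_4 = y*z + y + z**2 + 1 to the basis.

The other S-polynomials (S(f_2,h_3), S(f_1,h_4), S(f_2,h_4), S(h_3,h_4)) all reduce to 0 modulo the current basis, so we have a Gröbner basis.
Inter-reduce: drop elements whose leading term is divisible by another's, tail-reduce, and make monic.
Reduced Gröbner basis: {x**2 + x + y + z + 1, x*z + x + z + 1, y*z + y + z**2 + 1}.
Label its elements g_1 = x**2 + x + y + z + 1, g_2 = x*z + x + z + 1, g_3 = y*z + y + z**2 + 1.

Reduce p = y*z + y + z**2 + 1 modulo G:
  leading term y*z: subtract (1)·g_3 from y*z + y + z**2 + 1 → 0
  normal form = 0.
Since the normal form is 0, p ∈ I.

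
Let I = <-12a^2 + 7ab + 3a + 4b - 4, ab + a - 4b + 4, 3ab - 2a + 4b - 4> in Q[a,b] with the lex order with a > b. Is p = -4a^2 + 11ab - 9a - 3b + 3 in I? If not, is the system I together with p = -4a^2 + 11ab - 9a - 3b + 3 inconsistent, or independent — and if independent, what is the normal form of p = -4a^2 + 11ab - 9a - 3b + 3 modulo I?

-4a^2 + 11ab - 9a - 3b + 3 lies in I (it reduces to 0).

First compute the reduced Gröbner basis of I by Buchberger's algorithm.
f_1 = -12a^2 + 7ab + 3a + 4b - 4, LT = a^2.
f_2 = ab + a - 4b + 4, LT = ab.
f_3 = 3ab - 2a + 4b - 4, LT = ab.

S(f_1,f_2): lcm = a^2b. S = -a^2 - 7/12ab^2 + 15/4ab - 4a - 1/3b^2 + 1/3b.
  leading term a^2: subtract (1/12)·f_1 from -a^2 - 7/12ab^2 + 15/4ab - 4a - 1/3b^2 + 1/3b → -7/12ab^2 + 19/6ab - 17/4a - 1/3b^2 + 1/3
  leading term ab^2: subtract (-7/12b)·f_2 from -7/12ab^2 + 19/6ab - 17/4a - 1/3b^2 + 1/3 → 15/4ab - 17/4a - 8/3b^2 + 7/3b + 1/3
  leading term ab: subtract (15/4)·f_2 from 15/4ab - 17/4a - 8/3b^2 + 7/3b + 1/3 → -8a - 8/3b^2 + 52/3b - 44/3
  leading term a: no divisor's leading term divides it; move -8a to the remainder.
  leading term b^2: no divisor's leading term divides it; move -8/3b^2 to the remainder.
  leading term b: no divisor's leading term divides it; move 52/3b to the remainder.
  leading term 1: no divisor's leading term divides it; move -44/3 to the remainder.
  remainder -8a - 8/3b^2 + 52/3b - 44/3 ≠ 0; add h_4 = -8a - 8/3b^2 + 52/3b - 44/3 to the basis.

S(f_1,f_3): lcm = a^2b. S = 2/3a^2 - 7/12ab^2 - 19/12ab + 4/3a - 1/3b^2 + 1/3b.
  leading term a^2: subtract (-1/18)·f_1 from 2/3a^2 - 7/12ab^2 - 19/12ab + 4/3a - 1/3b^2 + 1/3b → -7/12ab^2 - 43/36ab + 3/2a - 1/3b^2 + 5/9b - 2/9
  leading term ab^2: subtract (-7/12b)·f_2 from -7/12ab^2 - 43/36ab + 3/2a - 1/3b^2 + 5/9b - 2/9 → -11/18ab + 3/2a - 8/3b^2 + 26/9b - 2/9
  leading term ab: subtract (-11/18)·f_2 from -11/18ab + 3/2a - 8/3b^2 + 26/9b - 2/9 → 19/9a - 8/3b^2 + 4/9b + 20/9
  leading term a: subtract (-19/72)·h_4 from 19/9a - 8/3b^2 + 4/9b + 20/9 → -91/27b^2 + 271/54b - 89/54
  leading term b^2: no divisor's leading term divides it; move -91/27b^2 to the remainder.
  leading term b: no divisor's leading term divides it; move 271/54b to the remainder.
  leading term 1: no divisor's leading term divides it; move -89/54 to the remainder.
  remainder -91/27b^2 + 271/54b - 89/54 ≠ 0; add h_5 = -91/27b^2 + 271/54b - 89/54 to the basis.

S(f_2,f_3): lcm = ab. S = 5/3a - 16/3b + 16/3.
  leading term a: subtract (-5/24)·h_4 from 5/3a - 16/3b + 16/3 → -5/9b^2 - 31/18b + 41/18
  leading term b^2: subtract (15/91)·h_5 from -5/9b^2 - 31/18b + 41/18 → -232/91b + 232/91
  leading term b: no divisor's leading term divides it; move -232/91b to the remainder.
  leading term 1: no divisor's leading term divides it; move 232/91 to the remainder.
  remainder -232/91b + 232/91 ≠ 0; add h_6 = -232/91b + 232/91 to the basis.

The other S-polynomials (S(f_1,h_4), S(f_2,h_4), S(f_3,h_4), S(f_1,h_5), S(f_2,h_5), S(f_3,h_5), S(h_4,h_5), S(f_1,h_6), S(f_2,h_6), S(f_3,h_6), S(h_4,h_6), S(h_5,h_6)) all reduce to 0 modulo the current basis, so we have a Gröbner basis.
Inter-reduce: drop elements whose leading term is divisible by another's, tail-reduce, and make monic.
Reduced Gröbner basis: {a, b - 1}.
Label its elements g_1 = a, g_2 = b - 1.

Reduce p = -4a^2 + 11ab - 9a - 3b + 3 modulo G:
  leading term a^2: subtract (-4a)·g_1 from -4a^2 + 11ab - 9a - 3b + 3 → 11ab - 9a - 3b + 3
  leading term ab: subtract (11b)·g_1 from 11ab - 9a - 3b + 3 → -9a - 3b + 3
  leading term a: subtract (-9)·g_1 from -9a - 3b + 3 → -3b + 3
  leading term b: subtract (-3)·g_2 from -3b + 3 → 0
  normal form = 0.
Since the normal form is 0, p ∈ I.

Ideal membership is decidable via reduction modulo a Gröbner basis.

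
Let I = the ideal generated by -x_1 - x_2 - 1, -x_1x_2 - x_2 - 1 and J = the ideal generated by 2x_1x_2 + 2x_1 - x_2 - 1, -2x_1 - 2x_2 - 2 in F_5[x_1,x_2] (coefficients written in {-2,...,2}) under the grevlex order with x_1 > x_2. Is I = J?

Yes, the ideals are equal.

Equality of ideals is decidable: compute both reduced Gröbner bases (unique for the ordering) and check whether they agree.
Buchberger on the first generating set:
f_1 = -x_1 - x_2 - 1, LT = x_1.
f_2 = -x_1x_2 - x_2 - 1, LT = x_1x_2.

S(f_1,f_2): lcm = x_1x_2. S = x_2^2 - 1.
  reduce S modulo (f_1, f_2):
  remainder x_2^2 - 1 ≠ 0; add g_3 = x_2^2 - 1 to the basis.

The other S-polynomials (S(f_1,g_3), S(f_2,g_3)) all reduce to 0 modulo the current basis, so we have a Gröbner basis.
Inter-reduce: drop elements whose leading term is divisible by another's, tail-reduce, and make monic.
Reduced Gröbner basis: {x_2^2 - 1, x_1 + x_2 + 1}.

Buchberger on the second generating set:
h_1 = 2x_1x_2 + 2x_1 - x_2 - 1, LT = x_1x_2.
h_2 = -2x_1 - 2x_2 - 2, LT = x_1.

S(h_1,h_2): lcm = x_1x_2. S = -x_2^2 + x_1 + x_2 + 2.
  reduce S modulo (h_1, h_2):
  remainder -x_2^2 + 1 ≠ 0; add k_3 = -x_2^2 + 1 to the basis.

The other S-polynomials (S(h_1,k_3), S(h_2,k_3)) all reduce to 0 modulo the current basis, so we have a Gröbner basis.
Inter-reduce: drop elements whose leading term is divisible by another's, tail-reduce, and make monic.
Reduced Gröbner basis: {x_2^2 - 1, x_1 + x_2 + 1}.

Same reduced basis, so the two generating sets span the same ideal.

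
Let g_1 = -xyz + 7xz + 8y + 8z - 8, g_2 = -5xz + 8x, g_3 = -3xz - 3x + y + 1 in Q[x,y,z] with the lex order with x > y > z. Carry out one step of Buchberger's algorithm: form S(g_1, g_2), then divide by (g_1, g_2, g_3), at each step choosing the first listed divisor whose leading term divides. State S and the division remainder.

S(g_1, g_2) = 8/5xy - 7xz - 8y - 8z + 8; remainder on division = 8/5xy - 56/5x - 8y - 8z + 8.

lcm(LM(g_1), LM(g_2)) = xyz.
S = (lcm/LT(g_1))·g_1 − (lcm/LT(g_2))·g_2 = 8/5xy - 7xz - 8y - 8z + 8.
Reduce S modulo (g_1, g_2, g_3) in that order:
  leading term xy: no divisor's leading term divides it; move 8/5xy to the remainder.
  leading term xz: subtract (7/5)·g_2 from -7xz - 8y - 8z + 8 → -56/5x - 8y - 8z + 8
  leading term x: no divisor's leading term divides it; move -56/5x to the remainder.
  leading term y: no divisor's leading term divides it; move -8y to the remainder.
  leading term z: no divisor's leading term divides it; move -8z to the remainder.
  leading term 1: no divisor's leading term divides it; move 8 to the remainder.
The remainder 8/5xy - 56/5x - 8y - 8z + 8 is nonzero, so it would be added as the next basis element.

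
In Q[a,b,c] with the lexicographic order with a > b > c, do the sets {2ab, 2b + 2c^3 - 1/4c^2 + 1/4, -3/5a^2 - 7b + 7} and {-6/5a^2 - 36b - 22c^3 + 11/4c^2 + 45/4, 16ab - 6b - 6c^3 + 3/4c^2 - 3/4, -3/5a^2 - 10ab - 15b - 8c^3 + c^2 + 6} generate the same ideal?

Since reduced Gröbner bases are canonical representatives of ideals under a given ordering, it suffices to compute and compare them.
Buchberger on the first generating set:
f_1 = 2ab, LT = ab.
f_2 = 2b + 2c^3 - 1/4c^2 + 1/4, LT = b.
f_3 = -3/5a^2 - 7b + 7, LT = a^2.

S(f_1,f_2): lcm = ab. S = -ac^3 + 1/8ac^2 - 1/8a.
  reduce S modulo (f_1, f_2, f_3):
  remainder -ac^3 + 1/8ac^2 - 1/8a ≠ 0; add g_4 = -ac^3 + 1/8ac^2 - 1/8a to the basis.

S(f_1,f_3): lcm = a^2b. S = -35/3b^2 + 35/3b.
  reduce S modulo (f_1, f_2, f_3, g_4):
  remainder -35/3c^6 + 35/12c^5 - 35/192c^4 - 175/12c^3 + 175/96c^2 - 105/64 ≠ 0; add g_5 = -35/3c^6 + 35/12c^5 - 35/192c^4 - 175/12c^3 + 175/96c^2 - 105/64 to the basis.

The other S-polynomials (S(f_2,f_3), S(f_1,g_4), S(f_2,g_4), S(f_3,g_4), S(f_1,g_5), S(f_2,g_5), S(f_3,g_5), S(g_4,g_5)) all reduce to 0 modulo the current basis, so we have a Gröbner basis.
Inter-reduce: drop elements whose leading term is divisible by another's, tail-reduce, and make monic.
Reduced Gröbner basis: {a^2 - 35/3c^3 + 35/24c^2 - 105/8, ac^3 - 1/8ac^2 + 1/8a, b + c^3 - 1/8c^2 + 1/8, c^6 - 1/4c^5 + 1/64c^4 + 5/4c^3 - 5/32c^2 + 9/64}.

Buchberger on the second generating set:
h_1 = -6/5a^2 - 36b - 22c^3 + 11/4c^2 + 45/4, LT = a^2.
h_2 = 16ab - 6b - 6c^3 + 3/4c^2 - 3/4, LT = ab.
h_3 = -3/5a^2 - 10ab - 15b - 8c^3 + c^2 + 6, LT = a^2.

S(h_1,h_2): lcm = a^2b. S = 3/8ab + 3/8ac^3 - 3/64ac^2 + 3/64a + 30b^2 + 55/3bc^3 - 55/24bc^2 - 75/8b.
  reduce S modulo (h_1, h_2, h_3):
  remainder 3/8ac^3 - 3/64ac^2 + 3/64a + 30b^2 + 55/3bc^3 - 55/24bc^2 - 591/64b + 9/64c^3 - 9/512c^2 + 9/512 ≠ 0; add k_4 = 3/8ac^3 - 3/64ac^2 + 3/64a + 30b^2 + 55/3bc^3 - 55/24bc^2 - 591/64b + 9/64c^3 - 9/512c^2 + 9/512 to the basis.

S(h_1,h_3): lcm = a^2. S = -50/3ab + 5b + 5c^3 - 5/8c^2 + 5/8.
  reduce S modulo (h_1, h_2, h_3, k_4):
  remainder -5/4b - 5/4c^3 + 5/32c^2 - 5/32 ≠ 0; add k_5 = -5/4b - 5/4c^3 + 5/32c^2 - 5/32 to the basis.

S(h_2,k_4): lcm = abc^3. S = 1/8abc^2 - 1/8ab - 80b^3 - 440/9b^2c^3 + 55/9b^2c^2 + 197/8b^2 - 3/4bc^3 + 3/64bc^2 - 3/64b - 3/8c^6 + 3/64c^5 - 3/64c^3.
  reduce S modulo (h_1, h_2, h_3, k_4, k_5):
  remainder 280/9c^9 - 35/3c^8 + 35/24c^7 + 24605/576c^6 - 385/36c^5 + 385/576c^4 + 665/72c^3 - 665/576c^2 + 35/64 ≠ 0; add k_6 = 280/9c^9 - 35/3c^8 + 35/24c^7 + 24605/576c^6 - 385/36c^5 + 385/576c^4 + 665/72c^3 - 665/576c^2 + 35/64 to the basis.

S(h_2,k_5): lcm = ab. S = -ac^3 + 1/8ac^2 - 1/8a - 3/8b - 3/8c^3 + 3/64c^2 - 3/64.
  reduce S modulo (h_1, h_2, h_3, k_4, k_5, k_6):
  remainder 280/9c^6 - 70/9c^5 + 35/72c^4 + 350/9c^3 - 175/36c^2 + 35/8 ≠ 0; add k_7 = 280/9c^6 - 70/9c^5 + 35/72c^4 + 350/9c^3 - 175/36c^2 + 35/8 to the basis.

The other S-polynomials (S(h_2,h_3), S(h_1,k_4), S(h_3,k_4), S(h_1,k_5), S(h_3,k_5), S(k_4,k_5), S(h_1,k_6), S(h_2,k_6), S(h_3,k_6), S(k_4,k_6), S(k_5,k_6), S(h_1,k_7), S(h_2,k_7), S(h_3,k_7), S(k_4,k_7), S(k_5,k_7), S(k_6,k_7)) all reduce to 0 modulo the current basis, so we have a Gröbner basis.
Inter-reduce: drop elements whose leading term is divisible by another's, tail-reduce, and make monic.
Reduced Gröbner basis: {a^2 - 35/3c^3 + 35/24c^2 - 105/8, ac^3 - 1/8ac^2 + 1/8a, b + c^3 - 1/8c^2 + 1/8, c^6 - 1/4c^5 + 1/64c^4 + 5/4c^3 - 5/32c^2 + 9/64}.

The two bases agree; hence the ideals are identical.

Yes, the ideals are equal.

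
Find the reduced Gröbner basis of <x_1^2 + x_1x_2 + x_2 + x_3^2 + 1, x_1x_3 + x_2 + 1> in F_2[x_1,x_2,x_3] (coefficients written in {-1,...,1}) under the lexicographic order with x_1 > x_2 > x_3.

The reduced Gröbner basis is the canonical form of the ideal for this ordering.

f_1 = x_1^2 + x_1x_2 + x_2 + x_3^2 + 1, LT = x_1^2.
f_2 = x_1x_3 + x_2 + 1, LT = x_1x_3.

S(f_1,f_2): lcm = x_1^2x_3. S = x_1x_2x_3 + x_1x_2 + x_1 + x_2x_3 + x_3^3 + x_3.
  leading term x_1x_2x_3: subtract (x_2)·f_2 from x_1x_2x_3 + x_1x_2 + x_1 + x_2x_3 + x_3^3 + x_3 → x_1x_2 + x_1 + x_2^2 + x_2x_3 + x_2 + x_3^3 + x_3
  leading term x_1x_2: no divisor's leading term divides it; move x_1x_2 to the remainder.
  leading term x_1: no divisor's leading term divides it; move x_1 to the remainder.
  leading term x_2^2: no divisor's leading term divides it; move x_2^2 to the remainder.
  leading term x_2x_3: no divisor's leading term divides it; move x_2x_3 to the remainder.
  leading term x_2: no divisor's leading term divides it; move x_2 to the remainder.
  leading term x_3^3: no divisor's leading term divides it; move x_3^3 to the remainder.
  leading term x_3: no divisor's leading term divides it; move x_3 to the remainder.
  remainder x_1x_2 + x_1 + x_2^2 + x_2x_3 + x_2 + x_3^3 + x_3 ≠ 0; add g_3 = x_1x_2 + x_1 + x_2^2 + x_2x_3 + x_2 + x_3^3 + x_3 to the basis.

S(f_2,g_3): lcm = x_1x_2x_3. S = x_1x_3 + x_2^2x_3 + x_2^2 + x_2x_3^2 + x_2x_3 + x_2 + x_3^4 + x_3^2.
  leading term x_1x_3: subtract (1)·f_2 from x_1x_3 + x_2^2x_3 + x_2^2 + x_2x_3^2 + x_2x_3 + x_2 + x_3^4 + x_3^2 → x_2^2x_3 + x_2^2 + x_2x_3^2 + x_2x_3 + x_3^4 + x_3^2 + 1
  leading term x_2^2x_3: no divisor's leading term divides it; move x_2^2x_3 to the remainder.
  leading term x_2^2: no divisor's leading term divides it; move x_2^2 to the remainder.
  leading term x_2x_3^2: no divisor's leading term divides it; move x_2x_3^2 to the remainder.
  leading term x_2x_3: no divisor's leading term divides it; move x_2x_3 to the remainder.
  leading term x_3^4: no divisor's leading term divides it; move x_3^4 to the remainder.
  leading term x_3^2: no divisor's leading term divides it; move x_3^2 to the remainder.
  leading term 1: no divisor's leading term divides it; move 1 to the remainder.
  remainder x_2^2x_3 + x_2^2 + x_2x_3^2 + x_2x_3 + x_3^4 + x_3^2 + 1 ≠ 0; add g_4 = x_2^2x_3 + x_2^2 + x_2x_3^2 + x_2x_3 + x_3^4 + x_3^2 + 1 to the basis.

The other S-polynomials (S(f_1,g_3), S(f_1,g_4), S(f_2,g_4), S(g_3,g_4)) all reduce to 0 modulo the current basis, so we have a Gröbner basis.

G = {x_1^2 + x_1 + x_2^2 + x_2x_3 + x_3^3 + x_3^2 + x_3 + 1, x_1x_2 + x_1 + x_2^2 + x_2x_3 + x_2 + x_3^3 + x_3, x_1x_3 + x_2 + 1, x_2^2x_3 + x_2^2 + x_2x_3^2 + x_2x_3 + x_3^4 + x_3^2 + 1}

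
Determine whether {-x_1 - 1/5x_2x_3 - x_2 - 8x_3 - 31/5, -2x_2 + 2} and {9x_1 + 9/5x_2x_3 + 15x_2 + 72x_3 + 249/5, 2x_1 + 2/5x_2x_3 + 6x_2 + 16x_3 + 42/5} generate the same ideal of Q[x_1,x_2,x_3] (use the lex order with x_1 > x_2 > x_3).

Two ideals are equal iff their reduced Gröbner bases coincide (the reduced basis is unique for a fixed ordering).
Buchberger on the first generating set:
f_1 = -x_1 - 1/5x_2x_3 - x_2 - 8x_3 - 31/5, LT = x_1.
f_2 = -2x_2 + 2, LT = x_2.

The S-polynomials (S(f_1,f_2)) all reduce to 0 modulo the current basis, so we have a Gröbner basis.
Inter-reduce: drop elements whose leading term is divisible by another's, tail-reduce, and make monic.
Reduced Gröbner basis: {x_1 + 41/5x_3 + 36/5, x_2 - 1}.

Buchberger on the second generating set:
h_1 = 9x_1 + 9/5x_2x_3 + 15x_2 + 72x_3 + 249/5, LT = x_1.
h_2 = 2x_1 + 2/5x_2x_3 + 6x_2 + 16x_3 + 42/5, LT = x_1.

S(h_1,h_2): lcm = x_1. S = -4/3x_2 + 4/3.
  leading term x_2: no divisor's leading term divides it; move -4/3x_2 to the remainder.
  leading term 1: no divisor's leading term divides it; move 4/3 to the remainder.
  remainder -4/3x_2 + 4/3 ≠ 0; add k_3 = -4/3x_2 + 4/3 to the basis.

The other S-polynomials (S(h_1,k_3), S(h_2,k_3)) all reduce to 0 modulo the current basis, so we have a Gröbner basis.
Inter-reduce: drop elements whose leading term is divisible by another's, tail-reduce, and make monic.
Reduced Gröbner basis: {x_1 + 41/5x_3 + 36/5, x_2 - 1}.

These coincide, so the ideals are equal.

Yes, the ideals are equal.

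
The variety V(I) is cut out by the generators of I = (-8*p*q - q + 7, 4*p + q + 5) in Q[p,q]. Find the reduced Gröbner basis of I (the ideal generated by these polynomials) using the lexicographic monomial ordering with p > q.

f_1 = -8*p*q - q + 7, LT = p*q.
f_2 = 4*p + q + 5, LT = p.

S(f_1,f_2): lcm = p*q. S = -1/4*q**2 - 9/8*q - 7/8.
  leading term q**2: no divisor's leading term divides it; move -1/4*q**2 to the remainder.
  leading term q: no divisor's leading term divides it; move -9/8*q to the remainder.
  leading term 1: no divisor's leading term divides it; move -7/8 to the remainder.
  remainder -1/4*q**2 - 9/8*q - 7/8 ≠ 0; add g_3 = -1/4*q**2 - 9/8*q - 7/8 to the basis.

The other S-polynomials (S(f_1,g_3), S(f_2,g_3)) all reduce to 0 modulo the current basis, so we have a Gröbner basis.
Inter-reduce: drop elements whose leading term is divisible by another's, tail-reduce, and make monic.

G = {p + 1/4*q + 5/4, q**2 + 9/2*q + 7/2}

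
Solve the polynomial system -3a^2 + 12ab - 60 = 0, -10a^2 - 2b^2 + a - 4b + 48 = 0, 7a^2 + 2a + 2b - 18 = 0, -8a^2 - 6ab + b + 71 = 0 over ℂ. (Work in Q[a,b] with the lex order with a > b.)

{(-2, -3)}

Compute a lex Gröbner basis by Buchberger's algorithm.
f_1 = -3a^2 + 12ab - 60, LT = a^2.
f_2 = -10a^2 + a - 2b^2 - 4b + 48, LT = a^2.
f_3 = 7a^2 + 2a + 2b - 18, LT = a^2.
f_4 = -8a^2 - 6ab + b + 71, LT = a^2.

S(f_1,f_2): lcm = a^2. S = -4ab + 1/10a - 1/5b^2 - 2/5b + 124/5.
  leading term ab: no divisor's leading term divides it; move -4ab to the remainder.
  leading term a: no divisor's leading term divides it; move 1/10a to the remainder.
  leading term b^2: no divisor's leading term divides it; move -1/5b^2 to the remainder.
  leading term b: no divisor's leading term divides it; move -2/5b to the remainder.
  leading term 1: no divisor's leading term divides it; move 124/5 to the remainder.
  remainder -4ab + 1/10a - 1/5b^2 - 2/5b + 124/5 ≠ 0; add h_5 = -4ab + 1/10a - 1/5b^2 - 2/5b + 124/5 to the basis.

S(f_1,f_3): lcm = a^2. S = -4ab - 2/7a - 2/7b + 158/7.
  leading term ab: subtract (1)·h_5 from -4ab - 2/7a - 2/7b + 158/7 → -27/70a + 1/5b^2 + 4/35b - 78/35
  leading term a: no divisor's leading term divides it; move -27/70a to the remainder.
  leading term b^2: no divisor's leading term divides it; move 1/5b^2 to the remainder.
  leading term b: no divisor's leading term divides it; move 4/35b to the remainder.
  leading term 1: no divisor's leading term divides it; move -78/35 to the remainder.
  remainder -27/70a + 1/5b^2 + 4/35b - 78/35 ≠ 0; add h_6 = -27/70a + 1/5b^2 + 4/35b - 78/35 to the basis.

S(f_1,f_4): lcm = a^2. S = -19/4ab + 1/8b + 231/8.
  leading term ab: subtract (19/16)·h_5 from -19/4ab + 1/8b + 231/8 → -19/160a + 19/80b^2 + 3/5b - 23/40
  leading term a: subtract (133/432)·h_6 from -19/160a + 19/80b^2 + 3/5b - 23/40 → 19/108b^2 + 61/108b + 1/9
  leading term b^2: no divisor's leading term divides it; move 19/108b^2 to the remainder.
  leading term b: no divisor's leading term divides it; move 61/108b to the remainder.
  leading term 1: no divisor's leading term divides it; move 1/9 to the remainder.
  remainder 19/108b^2 + 61/108b + 1/9 ≠ 0; add h_7 = 19/108b^2 + 61/108b + 1/9 to the basis.

S(f_1,h_5): lcm = a^2b. S = 1/40a^2 - 81/20ab^2 - 1/10ab + 31/5a + 20b.
  leading term a^2: subtract (-1/120)·f_1 from 1/40a^2 - 81/20ab^2 - 1/10ab + 31/5a + 20b → -81/20ab^2 + 31/5a + 20b - 1/2
  leading term ab^2: subtract (81/80b)·h_5 from -81/20ab^2 + 31/5a + 20b - 1/2 → -81/800ab + 31/5a + 81/400b^3 + 81/200b^2 - 511/100b - 1/2
  leading term ab: subtract (81/3200)·h_5 from -81/800ab + 31/5a + 81/400b^3 + 81/200b^2 - 511/100b - 1/2 → 198319/32000a + 81/400b^3 + 6561/16000b^2 - 40799/8000b - 4511/4000
  leading term a: subtract (-1388233/86400)·h_6 from 198319/32000a + 81/400b^3 + 6561/16000b^2 - 40799/8000b - 4511/4000 → 81/400b^3 + 78269/21600b^2 - 140987/43200b - 531869/14400
  leading term b^3: subtract (2187/1900b)·h_7 from 81/400b^3 + 78269/21600b^2 - 140987/43200b - 531869/14400 → 1220297/410400b^2 - 2783729/820800b - 531869/14400
  leading term b^2: subtract (1220297/72200)·h_7 from 1220297/410400b^2 - 2783729/820800b - 531869/14400 → -1494571/115520b - 4483713/115520
  leading term b: no divisor's leading term divides it; move -1494571/115520b to the remainder.
  leading term 1: no divisor's leading term divides it; move -4483713/115520 to the remainder.
  remainder -1494571/115520b - 4483713/115520 ≠ 0; add h_8 = -1494571/115520b - 4483713/115520 to the basis.

The other S-polynomials (S(f_2,f_3), S(f_2,f_4), S(f_3,f_4), S(f_2,h_5), S(f_3,h_5), S(f_4,h_5), S(f_1,h_6), S(f_2,h_6), S(f_3,h_6), S(f_4,h_6), S(h_5,h_6), S(f_1,h_7), S(f_2,h_7), S(f_3,h_7), S(f_4,h_7), S(h_5,h_7), S(h_6,h_7), S(f_1,h_8), S(f_2,h_8), S(f_3,h_8), S(f_4,h_8), S(h_5,h_8), S(h_6,h_8), S(h_7,h_8)) all reduce to 0 modulo the current basis, so we have a Gröbner basis.
Inter-reduce: drop elements whose leading term is divisible by another's, tail-reduce, and make monic.
Reduced Gröbner basis: {a + 2, b + 3}.

The lex basis is triangular: the last element involves only b. Solving b + 3 = 0 gives b ∈ {-3}; substituting each value into the earlier elements determines the remaining variables.
  b = -3: the earlier basis element becomes a + 2 = 0, giving a = -2 — point (-2, -3).
Each listed point satisfies every original equation (direct substitution).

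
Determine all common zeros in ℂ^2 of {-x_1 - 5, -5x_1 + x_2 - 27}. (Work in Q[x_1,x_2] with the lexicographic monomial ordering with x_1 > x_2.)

{(-5, 2)}

Compute a lex Gröbner basis by Buchberger's algorithm.
f_1 = -x_1 - 5, LT = x_1.
f_2 = -5x_1 + x_2 - 27, LT = x_1.

S(f_1,f_2): lcm = x_1. S = 1/5x_2 - 2/5.
  reduce S modulo (f_1, f_2):
  remainder 1/5x_2 - 2/5 ≠ 0; add h_3 = 1/5x_2 - 2/5 to the basis.

The other S-polynomials (S(f_1,h_3), S(f_2,h_3)) all reduce to 0 modulo the current basis, so we have a Gröbner basis.
Inter-reduce: drop elements whose leading term is divisible by another's, tail-reduce, and make monic.
Reduced Gröbner basis: {x_1 + 5, x_2 - 2}.

The lex basis is triangular: the last element involves only x_2. Solving x_2 - 2 = 0 gives x_2 ∈ {2}; substituting each value into the earlier elements determines the remaining variables.
  x_2 = 2: the earlier basis element becomes x_1 + 5 = 0, giving x_1 = -5 — point (-5, 2).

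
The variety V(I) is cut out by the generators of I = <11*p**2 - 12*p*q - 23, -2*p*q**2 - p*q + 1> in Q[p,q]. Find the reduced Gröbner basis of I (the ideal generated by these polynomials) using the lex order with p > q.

G = {p - 46/11*q**2 - 35/11*q, q**4 + 29/23*q**3 + 35/92*q**2 - 11/92}

Buchberger's algorithm terminates because the ascending chain of leading-term ideals stabilizes.

f_1 = 11*p**2 - 12*p*q - 23, LT = p**2.
f_2 = -2*p*q**2 - p*q + 1, LT = p*q**2.

S(f_1,f_2): lcm = p**2*q**2. S = -1/2*p**2*q - 12/11*p*q**3 + 1/2*p - 23/11*q**2.
  leading term p**2*q: subtract (-1/22*q)·f_1 from -1/2*p**2*q - 12/11*p*q**3 + 1/2*p - 23/11*q**2 → -12/11*p*q**3 - 6/11*p*q**2 + 1/2*p - 23/11*q**2 - 23/22*q
  leading term p*q**3: subtract (6/11*q)·f_2 from -12/11*p*q**3 - 6/11*p*q**2 + 1/2*p - 23/11*q**2 - 23/22*q → 1/2*p - 23/11*q**2 - 35/22*q
  leading term p: no divisor's leading term divides it; move 1/2*p to the remainder.
  leading term q**2: no divisor's leading term divides it; move -23/11*q**2 to the remainder.
  leading term q: no divisor's leading term divides it; move -35/22*q to the remainder.
  remainder 1/2*p - 23/11*q**2 - 35/22*q ≠ 0; add g_3 = 1/2*p - 23/11*q**2 - 35/22*q to the basis.

S(f_2,g_3): lcm = p*q**2. S = 1/2*p*q + 46/11*q**4 + 35/11*q**3 - 1/2.
  leading term p*q: subtract (q)·g_3 from 1/2*p*q + 46/11*q**4 + 35/11*q**3 - 1/2 → 46/11*q**4 + 58/11*q**3 + 35/22*q**2 - 1/2
  leading term q**4: no divisor's leading term divides it; move 46/11*q**4 to the remainder.
  leading term q**3: no divisor's leading term divides it; move 58/11*q**3 to the remainder.
  leading term q**2: no divisor's leading term divides it; move 35/22*q**2 to the remainder.
  leading term 1: no divisor's leading term divides it; move -1/2 to the remainder.
  remainder 46/11*q**4 + 58/11*q**3 + 35/22*q**2 - 1/2 ≠ 0; add g_4 = 46/11*q**4 + 58/11*q**3 + 35/22*q**2 - 1/2 to the basis.

The other S-polynomials (S(f_1,g_3), S(f_1,g_4), S(f_2,g_4), S(g_3,g_4)) all reduce to 0 modulo the current basis, so we have a Gröbner basis.
Inter-reduce: drop elements whose leading term is divisible by another's, tail-reduce, and make monic.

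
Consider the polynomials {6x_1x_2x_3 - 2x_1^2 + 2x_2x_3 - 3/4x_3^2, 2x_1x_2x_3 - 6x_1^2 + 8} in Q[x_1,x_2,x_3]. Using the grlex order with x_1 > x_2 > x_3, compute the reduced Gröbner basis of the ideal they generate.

G = {x_2^2x_3^2 - 3/8x_2x_3^3 + 9/8x_1x_3^2 - 87/8x_2x_3 - 27/64x_3^2 + 4x_1 - 3/2, x_1x_2x_3 + 3/8x_2x_3 - 9/64x_3^2 - 1/2, x_1^2 + 1/8x_2x_3 - 3/64x_3^2 - 3/2}

f_1 = 6x_1x_2x_3 - 2x_1^2 + 2x_2x_3 - 3/4x_3^2, LT = x_1x_2x_3.
f_2 = 2x_1x_2x_3 - 6x_1^2 + 8, LT = x_1x_2x_3.

S(f_1,f_2): lcm = x_1x_2x_3. S = 8/3x_1^2 + 1/3x_2x_3 - 1/8x_3^2 - 4.
  reduce S modulo (f_1, f_2):
  remainder 8/3x_1^2 + 1/3x_2x_3 - 1/8x_3^2 - 4 ≠ 0; add g_3 = 8/3x_1^2 + 1/3x_2x_3 - 1/8x_3^2 - 4 to the basis.

S(f_1,g_3): lcm = x_1^2x_2x_3. S = -1/8x_2^2x_3^2 + 3/64x_2x_3^3 - 1/3x_1^3 + 1/3x_1x_2x_3 - 1/8x_1x_3^2 + 3/2x_2x_3.
  reduce S modulo (f_1, f_2, g_3):
  remainder -1/8x_2^2x_3^2 + 3/64x_2x_3^3 - 9/64x_1x_3^2 + 87/64x_2x_3 + 27/512x_3^2 - 1/2x_1 + 3/16 ≠ 0; add g_4 = -1/8x_2^2x_3^2 + 3/64x_2x_3^3 - 9/64x_1x_3^2 + 87/64x_2x_3 + 27/512x_3^2 - 1/2x_1 + 3/16 to the basis.

The other S-polynomials (S(f_2,g_3), S(f_1,g_4), S(f_2,g_4), S(g_3,g_4)) all reduce to 0 modulo the current basis, so we have a Gröbner basis.
Inter-reduce: drop elements whose leading term is divisible by another's, tail-reduce, and make monic.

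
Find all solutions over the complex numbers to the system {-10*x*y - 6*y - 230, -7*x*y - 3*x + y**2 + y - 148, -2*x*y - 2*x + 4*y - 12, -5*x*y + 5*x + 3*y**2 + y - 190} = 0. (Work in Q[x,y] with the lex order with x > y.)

{(4, -5)}

Compute a lex Gröbner basis by Buchberger's algorithm.
f_1 = -10*x*y - 6*y - 230, LT = x*y.
f_2 = -7*x*y - 3*x + y**2 + y - 148, LT = x*y.
f_3 = -2*x*y - 2*x + 4*y - 12, LT = x*y.
f_4 = -5*x*y + 5*x + 3*y**2 + y - 190, LT = x*y.

S(f_1,f_2): lcm = x*y. S = -3/7*x + 1/7*y**2 + 26/35*y + 13/7.
  leading term x: no divisor's leading term divides it; move -3/7*x to the remainder.
  leading term y**2: no divisor's leading term divides it; move 1/7*y**2 to the remainder.
  leading term y: no divisor's leading term divides it; move 26/35*y to the remainder.
  leading term 1: no divisor's leading term divides it; move 13/7 to the remainder.
  remainder -3/7*x + 1/7*y**2 + 26/35*y + 13/7 ≠ 0; add h_5 = -3/7*x + 1/7*y**2 + 26/35*y + 13/7 to the basis.

S(f_1,f_3): lcm = x*y. S = -x + 13/5*y + 17.
  leading term x: subtract (7/3)·h_5 from -x + 13/5*y + 17 → -1/3*y**2 + 13/15*y + 38/3
  leading term y**2: no divisor's leading term divides it; move -1/3*y**2 to the remainder.
  leading term y: no divisor's leading term divides it; move 13/15*y to the remainder.
  leading term 1: no divisor's leading term divides it; move 38/3 to the remainder.
  remainder -1/3*y**2 + 13/15*y + 38/3 ≠ 0; add h_6 = -1/3*y**2 + 13/15*y + 38/3 to the basis.

S(f_1,f_4): lcm = x*y. S = x + 3/5*y**2 + 4/5*y - 15.
  leading term x: subtract (-7/3)·h_5 from x + 3/5*y**2 + 4/5*y - 15 → 14/15*y**2 + 38/15*y - 32/3
  leading term y**2: subtract (-14/5)·h_6 from 14/15*y**2 + 38/15*y - 32/3 → 124/25*y + 124/5
  leading term y: no divisor's leading term divides it; move 124/25*y to the remainder.
  leading term 1: no divisor's leading term divides it; move 124/5 to the remainder.
  remainder 124/25*y + 124/5 ≠ 0; add h_7 = 124/25*y + 124/5 to the basis.

The other S-polynomials (S(f_2,f_3), S(f_2,f_4), S(f_3,f_4), S(f_1,h_5), S(f_2,h_5), S(f_3,h_5), S(f_4,h_5), S(f_1,h_6), S(f_2,h_6), S(f_3,h_6), S(f_4,h_6), S(h_5,h_6), S(f_1,h_7), S(f_2,h_7), S(f_3,h_7), S(f_4,h_7), S(h_5,h_7), S(h_6,h_7)) all reduce to 0 modulo the current basis, so we have a Gröbner basis.
Inter-reduce: drop elements whose leading term is divisible by another's, tail-reduce, and make monic.
Reduced Gröbner basis: {x - 4, y + 5}.

Since the basis is lex-ordered, y + 5 is univariate in y. Its roots are {-5}. Back-substituting each root into the other basis elements fixes the other coordinates.
  y = -5: the earlier basis element becomes x - 4 = 0, giving x = 4 — point (4, -5).
Zero-dimensionality of the ideal guarantees finitely many solutions over ℂ.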